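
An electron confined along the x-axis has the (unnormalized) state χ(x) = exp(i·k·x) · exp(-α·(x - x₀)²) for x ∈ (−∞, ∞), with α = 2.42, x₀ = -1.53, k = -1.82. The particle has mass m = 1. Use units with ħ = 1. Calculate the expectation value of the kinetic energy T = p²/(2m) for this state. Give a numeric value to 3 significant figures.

2.87

T = −(ħ²/2m) d²/dx², so ⟨T⟩ = −(ħ²/2m) ∫ χ*·χ'' dx / ∫|χ|² dx; with m = 1.
Gaussian moments (u = x − x₀): ∫u^(2j)·e^(−2αu²) du = (2j−1)!!/(4α)^j · √(π/(2α)), odd powers integrate to 0; here √(π/(2α)) = 0.80566. Derivatives: χ′ = (ik − 2αu)·χ, χ″ = ((ik − 2αu)² − 2α)·χ; the odd-in-u pieces drop out.
State is unnormalized: ∫|χ|² dx = 0.80566, and ∫χ*·(−ħ²/2m · χ'') dx = 2.3092, so ⟨T⟩ = 2.3092 / 0.80566.
⟨T⟩ = 2.8662.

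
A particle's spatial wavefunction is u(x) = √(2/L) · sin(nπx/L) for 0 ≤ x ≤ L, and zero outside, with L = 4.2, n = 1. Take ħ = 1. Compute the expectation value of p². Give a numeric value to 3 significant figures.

0.560

p² u = −ħ² d²u/dx²; ⟨p²⟩ = −ħ² ∫ u*·u'' dx.
d/dx sin(nπx/L) = (nπ/L)·cos(nπx/L) and d²/dx² sin(nπx/L) = −(nπ/L)²·sin(nπx/L); on 0 ≤ x ≤ L, ∫sin²(nπx/L) dx = L/2 and ∫sin(nπx/L)·cos(nπx/L) dx = 0.
⟨p²⟩ = 0.55950.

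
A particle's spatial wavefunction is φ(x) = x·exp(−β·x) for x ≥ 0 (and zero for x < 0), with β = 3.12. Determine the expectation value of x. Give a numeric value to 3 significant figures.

⟨x⟩ = ∫ x·|φ|² dx / ∫|φ|² dx (integrals over the domain).
Every integrand reduces to terms xʲ·e^(−2βx) on [0, ∞); use ∫₀^∞ xʲ·e^(−2βx) dx = j!/(2β)^(j+1).
State is unnormalized: ∫|φ|² dx = 0.0082314, and ∫φ*·x·φ dx = 0.0039574, so ⟨x⟩ = 0.0039574 / 0.0082314.
⟨x⟩ = 0.48077.

0.481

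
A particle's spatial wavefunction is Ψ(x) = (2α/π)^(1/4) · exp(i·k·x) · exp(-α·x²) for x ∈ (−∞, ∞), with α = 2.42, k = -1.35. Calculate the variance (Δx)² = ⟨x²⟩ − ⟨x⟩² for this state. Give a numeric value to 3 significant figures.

Compute ⟨x⟩ and ⟨x²⟩ separately, then (Δx)² = ⟨x²⟩ − ⟨x⟩².
Gaussian moments: ∫x^(2j)·e^(−2αx²) dx = (2j−1)!!/(4α)^j · √(π/(2α)), odd powers integrate to 0; here √(π/(2α)) = 0.80566.
⟨x⟩ = 0.0000 and ⟨x²⟩ = 0.10331.
(Δx)² = 0.10331 − (0.0000)² = 0.10331.

0.103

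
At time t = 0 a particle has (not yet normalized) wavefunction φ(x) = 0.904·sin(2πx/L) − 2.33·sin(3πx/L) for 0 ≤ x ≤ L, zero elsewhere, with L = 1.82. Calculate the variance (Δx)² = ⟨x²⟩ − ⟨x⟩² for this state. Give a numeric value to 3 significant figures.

Compute ⟨x⟩ and ⟨x²⟩ separately, then (Δx)² = ⟨x²⟩ − ⟨x⟩².
On 0 ≤ x ≤ L (j ≠ l): ∫sin²(jπx/L) dx = L/2, ∫sin(jπx/L)·sin(lπx/L) dx = 0; diagonal moments ∫x·sin²(jπx/L) dx = L²/4, ∫x²·sin²(jπx/L) dx = L³·(1/6 − 1/(4j²π²)); cross terms ∫x·sin(jπx/L)·sin(lπx/L) dx = 0 for j + l even and −4jlL²/(π²(j² − l²)²) for j + l odd, ∫x²·sin(jπx/L)·sin(lπx/L) dx = (−1)^(j+l)·4jlL³/(π²(j² − l²)²); higher powers the same way via product-to-sum and parts.
Normalization: ∫|φ|² dx = 5.6840.
⟨x⟩ = 1.1488 and ⟨x²⟩ = 1.5170.
(Δx)² = 1.5170 − (1.1488)² = 0.19732.

0.197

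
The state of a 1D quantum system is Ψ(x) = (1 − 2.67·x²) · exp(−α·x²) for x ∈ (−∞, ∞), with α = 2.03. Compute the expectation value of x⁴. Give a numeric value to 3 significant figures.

⟨x⁴⟩ = ∫ x⁴·|Ψ|² dx / ∫|Ψ|² dx (integrals over the domain).
Expand each integrand as polynomial × e^(−2αx²) and use ∫x^(2j)·e^(−2αx²) dx = (2j−1)!!/(4α)^j · √(π/(2α)), odd powers → 0; here √(π/(2α)) = 0.87965.
State is unnormalized: ∫|Ψ|² dx = 0.58649, and ∫Ψ*·x⁴·Ψ dx = 0.059878, so ⟨x⁴⟩ = 0.059878 / 0.58649.
⟨x⁴⟩ = 0.10210.

0.102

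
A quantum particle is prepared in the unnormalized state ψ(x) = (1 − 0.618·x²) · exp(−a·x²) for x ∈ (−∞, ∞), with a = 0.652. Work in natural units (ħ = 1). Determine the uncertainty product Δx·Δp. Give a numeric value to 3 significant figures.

Δx = √(⟨x²⟩−⟨x⟩²), Δp = √(⟨p²⟩−⟨p⟩²).
Expand each integrand as polynomial × e^(−2ax²) and use ∫x^(2j)·e^(−2ax²) dx = (2j−1)!!/(4a)^j · √(π/(2a)), odd powers → 0; here √(π/(2a)) = 1.5522. Differentiate with the product rule, d/dx e^(−ax²) = −2ax·e^(−ax²).
Normalization: ∫|ψ|² dx = 1.0780.
⟨x⟩ = 0.0000, ⟨x²⟩ = 0.23215 ⇒ Δx = 0.48182.
⟨p⟩ = 0.0000, ⟨p²⟩ = 1.7527 ⇒ Δp = 1.3239.
Δx·Δp = 0.63787.

0.638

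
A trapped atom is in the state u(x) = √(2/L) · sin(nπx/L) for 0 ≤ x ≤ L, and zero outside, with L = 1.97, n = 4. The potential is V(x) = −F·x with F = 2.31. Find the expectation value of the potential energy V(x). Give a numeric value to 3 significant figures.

⟨V⟩ = ∫ V(x)·|u|² dx.
With sin²θ = (1 − cos2θ)/2 on 0 ≤ x ≤ L: ∫sin²(nπx/L) dx = L/2, ∫x·sin²(nπx/L) dx = L²/4, ∫x²·sin²(nπx/L) dx = L³·(1/6 − 1/(4n²π²)); higher powers xᵏ the same way, integrating xᵏ·cos(2nπx/L) by parts.
⟨V⟩ = -2.2754.

-2.28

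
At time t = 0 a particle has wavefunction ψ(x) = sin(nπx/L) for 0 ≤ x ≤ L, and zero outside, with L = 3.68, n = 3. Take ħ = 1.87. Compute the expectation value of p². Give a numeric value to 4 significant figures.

p² ψ = −ħ² d²ψ/dx²; ⟨p²⟩ = −ħ² ∫ ψ*·ψ'' dx / ∫|ψ|² dx.
d/dx sin(nπx/L) = (nπ/L)·cos(nπx/L) and d²/dx² sin(nπx/L) = −(nπ/L)²·sin(nπx/L); on 0 ≤ x ≤ L, ∫sin²(nπx/L) dx = L/2 and ∫sin(nπx/L)·cos(nπx/L) dx = 0.
State is unnormalized: ∫|ψ|² dx = 1.8400, and ∫ψ*·(−ħ² ψ'') dx = 42.203, so ⟨p²⟩ = 42.203 / 1.8400.
⟨p²⟩ = 22.937.

22.94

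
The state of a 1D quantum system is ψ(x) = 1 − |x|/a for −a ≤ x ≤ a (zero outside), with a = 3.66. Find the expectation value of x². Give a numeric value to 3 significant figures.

1.34

⟨x²⟩ = ∫ x²·|ψ|² dx / ∫|ψ|² dx (integrals over the domain).
ψ is even, so ∫ over [−a, a] = 2∫₀ᵃ with ψ = 1 − x/a there: ∫₀ᵃ (1 − x/a)² dx = a/3, ∫₀ᵃ x²(1 − x/a)² dx = a³/30, ∫₀ᵃ x⁴(1 − x/a)² dx = a⁵/105.
State is unnormalized: ∫|ψ|² dx = 2.4400, and ∫ψ*·x²·ψ dx = 3.2685, so ⟨x²⟩ = 3.2685 / 2.4400.
⟨x²⟩ = 1.3396.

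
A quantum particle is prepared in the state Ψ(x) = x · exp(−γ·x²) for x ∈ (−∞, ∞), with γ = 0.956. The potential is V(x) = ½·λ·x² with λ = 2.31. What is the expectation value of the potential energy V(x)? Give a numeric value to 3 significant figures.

0.906

⟨V⟩ = ∫ V(x)·|Ψ|² dx / ∫|Ψ|² dx.
Expand each integrand as polynomial × e^(−2γx²) and use ∫x^(2j)·e^(−2γx²) dx = (2j−1)!!/(4γ)^j · √(π/(2γ)), odd powers → 0; here √(π/(2γ)) = 1.2818.
State is unnormalized: ∫|Ψ|² dx = 0.33521, and ∫Ψ*·V(x)·Ψ dx = 0.30374, so ⟨V⟩ = 0.30374 / 0.33521.
⟨V⟩ = 0.90612.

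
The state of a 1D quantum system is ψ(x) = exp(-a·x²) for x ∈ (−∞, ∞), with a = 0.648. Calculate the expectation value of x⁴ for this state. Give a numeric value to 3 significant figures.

0.447

⟨x⁴⟩ = ∫ x⁴·|ψ|² dx / ∫|ψ|² dx (integrals over the domain).
Gaussian moments: ∫x^(2j)·e^(−2ax²) dx = (2j−1)!!/(4a)^j · √(π/(2a)), odd powers integrate to 0; here √(π/(2a)) = 1.5569.
State is unnormalized: ∫|ψ|² dx = 1.5569, and ∫ψ*·x⁴·ψ dx = 0.69522, so ⟨x⁴⟩ = 0.69522 / 1.5569.
⟨x⁴⟩ = 0.44653.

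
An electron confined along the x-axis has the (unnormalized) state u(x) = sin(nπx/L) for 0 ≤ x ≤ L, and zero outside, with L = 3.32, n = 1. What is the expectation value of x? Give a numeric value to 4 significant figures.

⟨x⟩ = ∫ x·|u|² dx / ∫|u|² dx (integrals over the domain).
With sin²θ = (1 − cos2θ)/2 on 0 ≤ x ≤ L: ∫sin²(nπx/L) dx = L/2, ∫x·sin²(nπx/L) dx = L²/4, ∫x²·sin²(nπx/L) dx = L³·(1/6 − 1/(4n²π²)); higher powers xᵏ the same way, integrating xᵏ·cos(2nπx/L) by parts.
State is unnormalized: ∫|u|² dx = 1.6600, and ∫u*·x·u dx = 2.7556, so ⟨x⟩ = 2.7556 / 1.6600.
⟨x⟩ = 1.6600.

1.660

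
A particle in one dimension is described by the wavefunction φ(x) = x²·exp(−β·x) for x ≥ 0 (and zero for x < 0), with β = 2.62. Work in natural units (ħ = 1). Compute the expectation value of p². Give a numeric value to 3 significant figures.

p² φ = −ħ² d²φ/dx²; ⟨p²⟩ = −ħ² ∫ φ*·φ'' dx / ∫|φ|² dx.
Differentiate x²·exp(−β·x) with the product rule; every integrand then reduces to terms xʲ·e^(−2βx) on [0, ∞), with ∫₀^∞ xʲ·e^(−2βx) dx = j!/(2β)^(j+1).
State is unnormalized: ∫|φ|² dx = 0.0060751, and ∫φ*·(−ħ² φ'') dx = 0.013901, so ⟨p²⟩ = 0.013901 / 0.0060751.
⟨p²⟩ = 2.2881.

2.29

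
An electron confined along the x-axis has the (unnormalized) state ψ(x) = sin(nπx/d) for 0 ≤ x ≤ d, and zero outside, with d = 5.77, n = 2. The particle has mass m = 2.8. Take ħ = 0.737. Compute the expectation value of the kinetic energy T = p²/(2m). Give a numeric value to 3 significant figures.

0.115

T = −(ħ²/2m) d²/dx², so ⟨T⟩ = −(ħ²/2m) ∫ ψ*·ψ'' dx / ∫|ψ|² dx; with m = 2.8.
d/dx sin(nπx/d) = (nπ/d)·cos(nπx/d) and d²/dx² sin(nπx/d) = −(nπ/d)²·sin(nπx/d); on 0 ≤ x ≤ d, ∫sin²(nπx/d) dx = d/2 and ∫sin(nπx/d)·cos(nπx/d) dx = 0.
State is unnormalized: ∫|ψ|² dx = 2.8850, and ∫ψ*·(−ħ²/2m · ψ'') dx = 0.33182, so ⟨T⟩ = 0.33182 / 2.8850.
⟨T⟩ = 0.11502.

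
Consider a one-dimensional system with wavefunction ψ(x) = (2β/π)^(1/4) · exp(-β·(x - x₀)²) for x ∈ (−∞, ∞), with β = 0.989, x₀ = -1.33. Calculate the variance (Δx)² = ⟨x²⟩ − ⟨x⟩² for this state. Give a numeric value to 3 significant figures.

0.253

Compute ⟨x⟩ and ⟨x²⟩ separately, then (Δx)² = ⟨x²⟩ − ⟨x⟩².
Gaussian moments (u = x − x₀): ∫u^(2j)·e^(−2βu²) du = (2j−1)!!/(4β)^j · √(π/(2β)), odd powers integrate to 0; here √(π/(2β)) = 1.2603.
⟨x⟩ = -1.3300 and ⟨x²⟩ = 2.0217.
(Δx)² = 2.0217 − (-1.3300)² = 0.25278.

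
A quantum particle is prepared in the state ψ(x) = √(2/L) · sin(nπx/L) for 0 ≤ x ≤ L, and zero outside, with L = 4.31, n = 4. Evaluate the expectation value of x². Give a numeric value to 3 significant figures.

⟨x²⟩ = ∫ x²·|ψ|² dx (integrals over the domain).
With sin²θ = (1 − cos2θ)/2 on 0 ≤ x ≤ L: ∫sin²(nπx/L) dx = L/2, ∫x·sin²(nπx/L) dx = L²/4, ∫x²·sin²(nπx/L) dx = L³·(1/6 − 1/(4n²π²)); higher powers xᵏ the same way, integrating xᵏ·cos(2nπx/L) by parts.
⟨x²⟩ = 6.1332.

6.13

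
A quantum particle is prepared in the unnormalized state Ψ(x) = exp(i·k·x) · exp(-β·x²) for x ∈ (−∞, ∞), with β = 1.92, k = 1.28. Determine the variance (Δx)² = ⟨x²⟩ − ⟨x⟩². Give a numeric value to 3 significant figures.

Compute ⟨x⟩ and ⟨x²⟩ separately, then (Δx)² = ⟨x²⟩ − ⟨x⟩².
Gaussian moments: ∫x^(2j)·e^(−2βx²) dx = (2j−1)!!/(4β)^j · √(π/(2β)), odd powers integrate to 0; here √(π/(2β)) = 0.90450.
Normalization: ∫|Ψ|² dx = 0.90450.
⟨x⟩ = 0.0000 and ⟨x²⟩ = 0.13021.
(Δx)² = 0.13021 − (0.0000)² = 0.13021.

0.130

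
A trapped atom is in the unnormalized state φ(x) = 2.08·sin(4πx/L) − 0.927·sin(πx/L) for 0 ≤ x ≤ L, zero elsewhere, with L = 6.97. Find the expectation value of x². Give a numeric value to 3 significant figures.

⟨x²⟩ = ∫ x²·|φ|² dx / ∫|φ|² dx (integrals over the domain).
On 0 ≤ x ≤ L (j ≠ l): ∫sin²(jπx/L) dx = L/2, ∫sin(jπx/L)·sin(lπx/L) dx = 0; diagonal moments ∫x·sin²(jπx/L) dx = L²/4, ∫x²·sin²(jπx/L) dx = L³·(1/6 − 1/(4j²π²)); cross terms ∫x·sin(jπx/L)·sin(lπx/L) dx = 0 for j + l even and −4jlL²/(π²(j² − l²)²) for j + l odd, ∫x²·sin(jπx/L)·sin(lπx/L) dx = (−1)^(j+l)·4jlL³/(π²(j² − l²)²); higher powers the same way via product-to-sum and parts.
State is unnormalized: ∫|φ|² dx = 18.072, and ∫φ*·x²·φ dx = 292.37, so ⟨x²⟩ = 292.37 / 18.072.
⟨x²⟩ = 16.178.

16.2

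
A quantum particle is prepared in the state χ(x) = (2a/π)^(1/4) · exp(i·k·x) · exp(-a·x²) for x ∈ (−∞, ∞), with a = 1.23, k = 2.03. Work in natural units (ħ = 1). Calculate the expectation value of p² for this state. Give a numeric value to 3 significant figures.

p² χ = −ħ² d²χ/dx²; ⟨p²⟩ = −ħ² ∫ χ*·χ'' dx.
Gaussian moments: ∫x^(2j)·e^(−2ax²) dx = (2j−1)!!/(4a)^j · √(π/(2a)), odd powers integrate to 0; here √(π/(2a)) = 1.1301. Derivatives: χ′ = (ik − 2ax)·χ, χ″ = ((ik − 2ax)² − 2a)·χ; the odd-in-x pieces drop out.
⟨p²⟩ = 5.3509.

5.35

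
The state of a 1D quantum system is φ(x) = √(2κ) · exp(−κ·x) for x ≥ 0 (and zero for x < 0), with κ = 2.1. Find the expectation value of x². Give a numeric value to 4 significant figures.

0.1134

⟨x²⟩ = ∫ x²·|φ|² dx (integrals over the domain).
Every integrand reduces to terms xʲ·e^(−2κx) on [0, ∞); use ∫₀^∞ xʲ·e^(−2κx) dx = j!/(2κ)^(j+1).
⟨x²⟩ = 0.11338.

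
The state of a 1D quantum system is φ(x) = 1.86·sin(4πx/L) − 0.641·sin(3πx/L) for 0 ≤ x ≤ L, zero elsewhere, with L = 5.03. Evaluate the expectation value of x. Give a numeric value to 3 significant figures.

3.13

⟨x⟩ = ∫ x·|φ|² dx / ∫|φ|² dx (integrals over the domain).
On 0 ≤ x ≤ L (j ≠ l): ∫sin²(jπx/L) dx = L/2, ∫sin(jπx/L)·sin(lπx/L) dx = 0; diagonal moments ∫x·sin²(jπx/L) dx = L²/4, ∫x²·sin²(jπx/L) dx = L³·(1/6 − 1/(4j²π²)); cross terms ∫x·sin(jπx/L)·sin(lπx/L) dx = 0 for j + l even and −4jlL²/(π²(j² − l²)²) for j + l odd, ∫x²·sin(jπx/L)·sin(lπx/L) dx = (−1)^(j+l)·4jlL³/(π²(j² − l²)²); higher powers the same way via product-to-sum and parts.
State is unnormalized: ∫|φ|² dx = 9.7343, and ∫φ*·x·φ dx = 30.470, so ⟨x⟩ = 30.470 / 9.7343.
⟨x⟩ = 3.1301.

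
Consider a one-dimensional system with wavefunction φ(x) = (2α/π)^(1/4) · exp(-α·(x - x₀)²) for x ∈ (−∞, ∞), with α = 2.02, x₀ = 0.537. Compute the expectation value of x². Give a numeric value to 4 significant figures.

⟨x²⟩ = ∫ x²·|φ|² dx (integrals over the domain).
Gaussian moments (u = x − x₀): ∫u^(2j)·e^(−2αu²) du = (2j−1)!!/(4α)^j · √(π/(2α)), odd powers integrate to 0; here √(π/(2α)) = 0.88183.
⟨x²⟩ = 0.41213.

0.4121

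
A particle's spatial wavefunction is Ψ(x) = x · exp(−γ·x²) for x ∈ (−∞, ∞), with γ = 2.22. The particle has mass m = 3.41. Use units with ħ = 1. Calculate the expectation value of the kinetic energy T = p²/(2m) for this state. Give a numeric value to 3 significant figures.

T = −(ħ²/2m) d²/dx², so ⟨T⟩ = −(ħ²/2m) ∫ Ψ*·Ψ'' dx / ∫|Ψ|² dx; with m = 3.41.
Expand each integrand as polynomial × e^(−2γx²) and use ∫x^(2j)·e^(−2γx²) dx = (2j−1)!!/(4γ)^j · √(π/(2γ)), odd powers → 0; here √(π/(2γ)) = 0.84117. Differentiate with the product rule, d/dx e^(−γx²) = −2γx·e^(−γx²).
State is unnormalized: ∫|Ψ|² dx = 0.094726, and ∫Ψ*·(−ħ²/2m · Ψ'') dx = 0.092504, so ⟨T⟩ = 0.092504 / 0.094726.
⟨T⟩ = 0.97654.

0.977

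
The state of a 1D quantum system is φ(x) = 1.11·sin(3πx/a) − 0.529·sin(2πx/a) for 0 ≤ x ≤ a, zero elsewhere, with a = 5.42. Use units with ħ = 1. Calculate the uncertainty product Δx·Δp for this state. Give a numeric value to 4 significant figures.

Δx = √(⟨x²⟩−⟨x⟩²), Δp = √(⟨p²⟩−⟨p⟩²).
On 0 ≤ x ≤ a (j ≠ l): ∫sin²(jπx/a) dx = a/2, ∫sin(jπx/a)·sin(lπx/a) dx = 0; diagonal moments ∫x·sin²(jπx/a) dx = a²/4, ∫x²·sin²(jπx/a) dx = a³·(1/6 − 1/(4j²π²)); cross terms ∫x·sin(jπx/a)·sin(lπx/a) dx = 0 for j + l even and −4jla²/(π²(j² − l²)²) for j + l odd, ∫x²·sin(jπx/a)·sin(lπx/a) dx = (−1)^(j+l)·4jla³/(π²(j² − l²)²); higher powers the same way via product-to-sum and parts. d²/dx² sin(jπx/a) = −(jπ/a)²·sin(jπx/a); on 0 ≤ x ≤ a, ∫sin²(jπx/a) dx = a/2 and ∫sin(jπx/a)·sin(lπx/a) dx = 0 for j ≠ l, so only diagonal terms survive in ∫|φ|² and ∫φ·φ″; ∫φ·φ′ dx = [φ²/2] between the walls = 0.
Normalization: ∫|φ|² dx = 4.0974.
⟨x⟩ = 3.5290, ⟨x²⟩ = 14.027 ⇒ Δx = 1.2545.
⟨p⟩ = 0.0000, ⟨p²⟩ = 2.7128 ⇒ Δp = 1.6471.
Δx·Δp = 2.0662.

2.066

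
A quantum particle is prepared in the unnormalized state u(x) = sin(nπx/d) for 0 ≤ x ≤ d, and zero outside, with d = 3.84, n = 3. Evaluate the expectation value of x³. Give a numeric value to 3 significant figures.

⟨x³⟩ = ∫ x³·|u|² dx / ∫|u|² dx (integrals over the domain).
With sin²θ = (1 − cos2θ)/2 on 0 ≤ x ≤ d: ∫sin²(nπx/d) dx = d/2, ∫x·sin²(nπx/d) dx = d²/4, ∫x²·sin²(nπx/d) dx = d³·(1/6 − 1/(4n²π²)); higher powers xᵏ the same way, integrating xᵏ·cos(2nπx/d) by parts.
State is unnormalized: ∫|u|² dx = 1.9200, and ∫u*·x³·u dx = 26.261, so ⟨x³⟩ = 26.261 / 1.9200.
⟨x³⟩ = 13.678.

13.7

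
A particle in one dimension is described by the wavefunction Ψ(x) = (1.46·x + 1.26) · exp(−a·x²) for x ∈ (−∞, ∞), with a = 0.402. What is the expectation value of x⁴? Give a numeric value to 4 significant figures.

3.272

⟨x⁴⟩ = ∫ x⁴·|Ψ|² dx / ∫|Ψ|² dx (integrals over the domain).
Expand each integrand as polynomial × e^(−2ax²) and use ∫x^(2j)·e^(−2ax²) dx = (2j−1)!!/(4a)^j · √(π/(2a)), odd powers → 0; here √(π/(2a)) = 1.9767.
State is unnormalized: ∫|Ψ|² dx = 5.7586, and ∫Ψ*·x⁴·Ψ dx = 18.843, so ⟨x⁴⟩ = 18.843 / 5.7586.
⟨x⁴⟩ = 3.2721.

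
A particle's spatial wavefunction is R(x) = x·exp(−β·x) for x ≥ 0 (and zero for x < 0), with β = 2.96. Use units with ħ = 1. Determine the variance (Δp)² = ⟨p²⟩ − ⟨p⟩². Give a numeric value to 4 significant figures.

8.762

Compute ⟨p⟩ and ⟨p²⟩ separately; (Δp)² = ⟨p²⟩ − ⟨p⟩².
Differentiate x·exp(−β·x) with the product rule; every integrand then reduces to terms xʲ·e^(−2βx) on [0, ∞), with ∫₀^∞ xʲ·e^(−2βx) dx = j!/(2β)^(j+1).
Normalization: ∫|R|² dx = 0.0096397.
⟨p⟩ = 0.0000 and ⟨p²⟩ = 8.7616.
(Δp)² = 8.7616 − (0.0000)² = 8.7616.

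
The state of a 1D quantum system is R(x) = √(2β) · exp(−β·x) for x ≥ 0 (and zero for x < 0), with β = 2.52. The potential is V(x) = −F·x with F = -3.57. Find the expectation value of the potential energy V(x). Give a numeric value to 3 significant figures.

⟨V⟩ = ∫ V(x)·|R|² dx.
Every integrand reduces to terms xʲ·e^(−2βx) on [0, ∞); use ∫₀^∞ xʲ·e^(−2βx) dx = j!/(2β)^(j+1).
⟨V⟩ = 0.70833.

0.708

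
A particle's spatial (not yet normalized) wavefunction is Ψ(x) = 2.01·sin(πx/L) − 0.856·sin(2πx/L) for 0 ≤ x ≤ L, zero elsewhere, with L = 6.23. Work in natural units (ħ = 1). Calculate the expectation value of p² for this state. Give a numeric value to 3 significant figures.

0.371

p² Ψ = −ħ² d²Ψ/dx²; ⟨p²⟩ = −ħ² ∫ Ψ*·Ψ'' dx / ∫|Ψ|² dx.
d²/dx² sin(jπx/L) = −(jπ/L)²·sin(jπx/L); on 0 ≤ x ≤ L, ∫sin²(jπx/L) dx = L/2 and ∫sin(jπx/L)·sin(lπx/L) dx = 0 for j ≠ l, so only diagonal terms survive in ∫|Ψ|² and ∫Ψ·Ψ″; ∫Ψ·Ψ′ dx = [Ψ²/2] between the walls = 0.
State is unnormalized: ∫|Ψ|² dx = 14.867, and ∫Ψ*·(−ħ² Ψ'') dx = 5.5218, so ⟨p²⟩ = 5.5218 / 14.867.
⟨p²⟩ = 0.37140.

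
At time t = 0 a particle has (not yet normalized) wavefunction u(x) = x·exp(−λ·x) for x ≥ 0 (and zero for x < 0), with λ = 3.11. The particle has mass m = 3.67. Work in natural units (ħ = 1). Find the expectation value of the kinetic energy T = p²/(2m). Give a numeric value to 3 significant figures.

T = −(ħ²/2m) d²/dx², so ⟨T⟩ = −(ħ²/2m) ∫ u*·u'' dx / ∫|u|² dx; with m = 3.67.
Differentiate x·exp(−λ·x) with the product rule; every integrand then reduces to terms xʲ·e^(−2λx) on [0, ∞), with ∫₀^∞ xʲ·e^(−2λx) dx = j!/(2λ)^(j+1).
State is unnormalized: ∫|u|² dx = 0.0083111, and ∫u*·(−ħ²/2m · u'') dx = 0.010952, so ⟨T⟩ = 0.010952 / 0.0083111.
⟨T⟩ = 1.3177.

1.32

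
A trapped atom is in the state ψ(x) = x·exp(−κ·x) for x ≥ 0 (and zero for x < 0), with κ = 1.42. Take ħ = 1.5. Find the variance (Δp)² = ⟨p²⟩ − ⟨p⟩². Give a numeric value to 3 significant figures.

4.54

Compute ⟨p⟩ and ⟨p²⟩ separately; (Δp)² = ⟨p²⟩ − ⟨p⟩².
Differentiate x·exp(−κ·x) with the product rule; every integrand then reduces to terms xʲ·e^(−2κx) on [0, ∞), with ∫₀^∞ xʲ·e^(−2κx) dx = j!/(2κ)^(j+1).
Normalization: ∫|ψ|² dx = 0.087312.
⟨p⟩ = 0.0000 and ⟨p²⟩ = 4.5369.
(Δp)² = 4.5369 − (0.0000)² = 4.5369.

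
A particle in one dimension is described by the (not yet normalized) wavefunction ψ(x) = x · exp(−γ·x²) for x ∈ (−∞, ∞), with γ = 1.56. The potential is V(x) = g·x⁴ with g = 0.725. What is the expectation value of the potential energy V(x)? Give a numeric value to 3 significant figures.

0.279

⟨V⟩ = ∫ V(x)·|ψ|² dx / ∫|ψ|² dx.
Expand each integrand as polynomial × e^(−2γx²) and use ∫x^(2j)·e^(−2γx²) dx = (2j−1)!!/(4γ)^j · √(π/(2γ)), odd powers → 0; here √(π/(2γ)) = 1.0035.
State is unnormalized: ∫|ψ|² dx = 0.16081, and ∫ψ*·V(x)·ψ dx = 0.044913, so ⟨V⟩ = 0.044913 / 0.16081.
⟨V⟩ = 0.27929.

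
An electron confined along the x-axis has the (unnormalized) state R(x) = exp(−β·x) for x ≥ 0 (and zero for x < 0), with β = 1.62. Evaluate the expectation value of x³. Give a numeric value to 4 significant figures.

0.1764

⟨x³⟩ = ∫ x³·|R|² dx / ∫|R|² dx (integrals over the domain).
Every integrand reduces to terms xʲ·e^(−2βx) on [0, ∞); use ∫₀^∞ xʲ·e^(−2βx) dx = j!/(2β)^(j+1).
State is unnormalized: ∫|R|² dx = 0.30864, and ∫R*·x³·R dx = 0.054447, so ⟨x³⟩ = 0.054447 / 0.30864.
⟨x³⟩ = 0.17641.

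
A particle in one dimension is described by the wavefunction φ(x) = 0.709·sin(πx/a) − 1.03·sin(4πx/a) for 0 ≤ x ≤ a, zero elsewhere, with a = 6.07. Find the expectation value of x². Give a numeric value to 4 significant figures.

⟨x²⟩ = ∫ x²·|φ|² dx / ∫|φ|² dx (integrals over the domain).
On 0 ≤ x ≤ a (j ≠ l): ∫sin²(jπx/a) dx = a/2, ∫sin(jπx/a)·sin(lπx/a) dx = 0; diagonal moments ∫x·sin²(jπx/a) dx = a²/4, ∫x²·sin²(jπx/a) dx = a³·(1/6 − 1/(4j²π²)); cross terms ∫x·sin(jπx/a)·sin(lπx/a) dx = 0 for j + l even and −4jla²/(π²(j² − l²)²) for j + l odd, ∫x²·sin(jπx/a)·sin(lπx/a) dx = (−1)^(j+l)·4jla³/(π²(j² − l²)²); higher powers the same way via product-to-sum and parts.
State is unnormalized: ∫|φ|² dx = 4.7455, and ∫φ*·x²·φ dx = 57.412, so ⟨x²⟩ = 57.412 / 4.7455.
⟨x²⟩ = 12.098.

12.10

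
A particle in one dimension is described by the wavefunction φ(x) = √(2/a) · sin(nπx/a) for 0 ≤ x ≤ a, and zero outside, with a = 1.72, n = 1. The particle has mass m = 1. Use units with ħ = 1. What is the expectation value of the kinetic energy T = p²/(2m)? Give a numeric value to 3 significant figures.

1.67

T = −(ħ²/2m) d²/dx², so ⟨T⟩ = −(ħ²/2m) ∫ φ*·φ'' dx; with m = 1.
d/dx sin(nπx/a) = (nπ/a)·cos(nπx/a) and d²/dx² sin(nπx/a) = −(nπ/a)²·sin(nπx/a); on 0 ≤ x ≤ a, ∫sin²(nπx/a) dx = a/2 and ∫sin(nπx/a)·cos(nπx/a) dx = 0.
⟨T⟩ = 1.6681.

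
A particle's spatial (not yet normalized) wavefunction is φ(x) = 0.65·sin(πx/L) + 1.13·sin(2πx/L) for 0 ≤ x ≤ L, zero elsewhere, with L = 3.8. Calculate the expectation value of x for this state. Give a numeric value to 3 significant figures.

1.31

⟨x⟩ = ∫ x·|φ|² dx / ∫|φ|² dx (integrals over the domain).
On 0 ≤ x ≤ L (j ≠ l): ∫sin²(jπx/L) dx = L/2, ∫sin(jπx/L)·sin(lπx/L) dx = 0; diagonal moments ∫x·sin²(jπx/L) dx = L²/4, ∫x²·sin²(jπx/L) dx = L³·(1/6 − 1/(4j²π²)); cross terms ∫x·sin(jπx/L)·sin(lπx/L) dx = 0 for j + l even and −4jlL²/(π²(j² − l²)²) for j + l odd, ∫x²·sin(jπx/L)·sin(lπx/L) dx = (−1)^(j+l)·4jlL³/(π²(j² − l²)²); higher powers the same way via product-to-sum and parts.
State is unnormalized: ∫|φ|² dx = 3.2289, and ∫φ*·x·φ dx = 4.2244, so ⟨x⟩ = 4.2244 / 3.2289.
⟨x⟩ = 1.3083.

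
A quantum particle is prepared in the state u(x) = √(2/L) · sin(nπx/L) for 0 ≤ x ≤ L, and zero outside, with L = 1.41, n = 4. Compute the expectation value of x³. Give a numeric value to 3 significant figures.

⟨x³⟩ = ∫ x³·|u|² dx (integrals over the domain).
With sin²θ = (1 − cos2θ)/2 on 0 ≤ x ≤ L: ∫sin²(nπx/L) dx = L/2, ∫x·sin²(nπx/L) dx = L²/4, ∫x²·sin²(nπx/L) dx = L³·(1/6 − 1/(4n²π²)); higher powers xᵏ the same way, integrating xᵏ·cos(2nπx/L) by parts.
⟨x³⟩ = 0.68749.

0.687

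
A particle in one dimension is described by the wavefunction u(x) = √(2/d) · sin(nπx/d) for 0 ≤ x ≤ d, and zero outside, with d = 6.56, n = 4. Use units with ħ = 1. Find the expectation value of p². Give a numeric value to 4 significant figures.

3.670

p² u = −ħ² d²u/dx²; ⟨p²⟩ = −ħ² ∫ u*·u'' dx.
d/dx sin(nπx/d) = (nπ/d)·cos(nπx/d) and d²/dx² sin(nπx/d) = −(nπ/d)²·sin(nπx/d); on 0 ≤ x ≤ d, ∫sin²(nπx/d) dx = d/2 and ∫sin(nπx/d)·cos(nπx/d) dx = 0.
⟨p²⟩ = 3.6695.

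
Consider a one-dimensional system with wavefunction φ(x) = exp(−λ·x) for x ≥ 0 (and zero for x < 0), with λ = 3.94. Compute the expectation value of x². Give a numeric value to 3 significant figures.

0.0322

⟨x²⟩ = ∫ x²·|φ|² dx / ∫|φ|² dx (integrals over the domain).
Every integrand reduces to terms xʲ·e^(−2λx) on [0, ∞); use ∫₀^∞ xʲ·e^(−2λx) dx = j!/(2λ)^(j+1).
State is unnormalized: ∫|φ|² dx = 0.12690, and ∫φ*·x²·φ dx = 0.0040874, so ⟨x²⟩ = 0.0040874 / 0.12690.
⟨x²⟩ = 0.032209.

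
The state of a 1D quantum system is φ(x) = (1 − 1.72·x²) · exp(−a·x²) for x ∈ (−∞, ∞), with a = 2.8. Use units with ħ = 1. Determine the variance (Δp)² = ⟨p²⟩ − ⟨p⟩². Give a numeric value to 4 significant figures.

Compute ⟨p⟩ and ⟨p²⟩ separately; (Δp)² = ⟨p²⟩ − ⟨p⟩².
Expand each integrand as polynomial × e^(−2ax²) and use ∫x^(2j)·e^(−2ax²) dx = (2j−1)!!/(4a)^j · √(π/(2a)), odd powers → 0; here √(π/(2a)) = 0.74900. Differentiate with the product rule, d/dx e^(−ax²) = −2ax·e^(−ax²).
Normalization: ∫|φ|² dx = 0.57194.
⟨p⟩ = 0.0000 and ⟨p²⟩ = 5.3984.
(Δp)² = 5.3984 − (0.0000)² = 5.3984.

5.398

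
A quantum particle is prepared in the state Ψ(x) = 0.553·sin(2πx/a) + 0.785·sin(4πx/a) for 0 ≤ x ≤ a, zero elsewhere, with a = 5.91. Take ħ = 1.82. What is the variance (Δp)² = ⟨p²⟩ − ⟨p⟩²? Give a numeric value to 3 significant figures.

11.3

Compute ⟨p⟩ and ⟨p²⟩ separately; (Δp)² = ⟨p²⟩ − ⟨p⟩².
d²/dx² sin(jπx/a) = −(jπ/a)²·sin(jπx/a); on 0 ≤ x ≤ a, ∫sin²(jπx/a) dx = a/2 and ∫sin(jπx/a)·sin(lπx/a) dx = 0 for j ≠ l, so only diagonal terms survive in ∫|Ψ|² and ∫Ψ·Ψ″; ∫Ψ·Ψ′ dx = [Ψ²/2] between the walls = 0.
Normalization: ∫|Ψ|² dx = 2.7246.
⟨p⟩ = 0.0000 and ⟨p²⟩ = 11.250.
(Δp)² = 11.250 − (0.0000)² = 11.250.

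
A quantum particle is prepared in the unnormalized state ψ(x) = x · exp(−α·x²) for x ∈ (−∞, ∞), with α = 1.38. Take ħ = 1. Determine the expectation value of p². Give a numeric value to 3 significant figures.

4.14

p² ψ = −ħ² d²ψ/dx²; ⟨p²⟩ = −ħ² ∫ ψ*·ψ'' dx / ∫|ψ|² dx.
Expand each integrand as polynomial × e^(−2αx²) and use ∫x^(2j)·e^(−2αx²) dx = (2j−1)!!/(4α)^j · √(π/(2α)), odd powers → 0; here √(π/(2α)) = 1.0669. Differentiate with the product rule, d/dx e^(−αx²) = −2αx·e^(−αx²).
State is unnormalized: ∫|ψ|² dx = 0.19328, and ∫ψ*·(−ħ² ψ'') dx = 0.80017, so ⟨p²⟩ = 0.80017 / 0.19328.
⟨p²⟩ = 4.1400.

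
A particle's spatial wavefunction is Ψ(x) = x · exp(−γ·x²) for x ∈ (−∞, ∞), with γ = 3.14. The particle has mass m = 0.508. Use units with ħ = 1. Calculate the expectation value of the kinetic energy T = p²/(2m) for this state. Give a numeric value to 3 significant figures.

9.27

T = −(ħ²/2m) d²/dx², so ⟨T⟩ = −(ħ²/2m) ∫ Ψ*·Ψ'' dx / ∫|Ψ|² dx; with m = 0.508.
Expand each integrand as polynomial × e^(−2γx²) and use ∫x^(2j)·e^(−2γx²) dx = (2j−1)!!/(4γ)^j · √(π/(2γ)), odd powers → 0; here √(π/(2γ)) = 0.70729. Differentiate with the product rule, d/dx e^(−γx²) = −2γx·e^(−γx²).
State is unnormalized: ∫|Ψ|² dx = 0.056313, and ∫Ψ*·(−ħ²/2m · Ψ'') dx = 0.52211, so ⟨T⟩ = 0.52211 / 0.056313.
⟨T⟩ = 9.2717.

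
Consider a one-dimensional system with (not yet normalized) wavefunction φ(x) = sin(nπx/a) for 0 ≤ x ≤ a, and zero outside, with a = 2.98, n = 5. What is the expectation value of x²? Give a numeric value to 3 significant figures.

2.94

⟨x²⟩ = ∫ x²·|φ|² dx / ∫|φ|² dx (integrals over the domain).
With sin²θ = (1 − cos2θ)/2 on 0 ≤ x ≤ a: ∫sin²(nπx/a) dx = a/2, ∫x·sin²(nπx/a) dx = a²/4, ∫x²·sin²(nπx/a) dx = a³·(1/6 − 1/(4n²π²)); higher powers xᵏ the same way, integrating xᵏ·cos(2nπx/a) by parts.
State is unnormalized: ∫|φ|² dx = 1.4900, and ∫φ*·x²·φ dx = 4.3838, so ⟨x²⟩ = 4.3838 / 1.4900.
⟨x²⟩ = 2.9421.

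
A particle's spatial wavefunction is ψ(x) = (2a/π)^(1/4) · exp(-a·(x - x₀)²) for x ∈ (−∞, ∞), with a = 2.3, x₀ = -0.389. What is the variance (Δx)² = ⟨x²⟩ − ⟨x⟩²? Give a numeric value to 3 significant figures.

Compute ⟨x⟩ and ⟨x²⟩ separately, then (Δx)² = ⟨x²⟩ − ⟨x⟩².
Gaussian moments (u = x − x₀): ∫u^(2j)·e^(−2au²) du = (2j−1)!!/(4a)^j · √(π/(2a)), odd powers integrate to 0; here √(π/(2a)) = 0.82641.
⟨x⟩ = -0.38900 and ⟨x²⟩ = 0.26002.
(Δx)² = 0.26002 − (-0.38900)² = 0.10870.

0.109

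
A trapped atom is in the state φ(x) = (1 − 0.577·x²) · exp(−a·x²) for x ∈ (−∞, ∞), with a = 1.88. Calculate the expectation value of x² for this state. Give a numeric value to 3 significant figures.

0.0966

⟨x²⟩ = ∫ x²·|φ|² dx / ∫|φ|² dx (integrals over the domain).
Expand each integrand as polynomial × e^(−2ax²) and use ∫x^(2j)·e^(−2ax²) dx = (2j−1)!!/(4a)^j · √(π/(2a)), odd powers → 0; here √(π/(2a)) = 0.91407.
State is unnormalized: ∫|φ|² dx = 0.78995, and ∫φ*·x²·φ dx = 0.076327, so ⟨x²⟩ = 0.076327 / 0.78995.
⟨x²⟩ = 0.096623.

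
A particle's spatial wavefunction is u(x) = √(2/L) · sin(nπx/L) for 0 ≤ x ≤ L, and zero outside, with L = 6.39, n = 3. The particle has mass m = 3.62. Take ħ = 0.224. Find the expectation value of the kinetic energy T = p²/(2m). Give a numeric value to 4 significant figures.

T = −(ħ²/2m) d²/dx², so ⟨T⟩ = −(ħ²/2m) ∫ u*·u'' dx; with m = 3.62.
d/dx sin(nπx/L) = (nπ/L)·cos(nπx/L) and d²/dx² sin(nπx/L) = −(nπ/L)²·sin(nπx/L); on 0 ≤ x ≤ L, ∫sin²(nπx/L) dx = L/2 and ∫sin(nπx/L)·cos(nπx/L) dx = 0.
⟨T⟩ = 0.015076.

0.01508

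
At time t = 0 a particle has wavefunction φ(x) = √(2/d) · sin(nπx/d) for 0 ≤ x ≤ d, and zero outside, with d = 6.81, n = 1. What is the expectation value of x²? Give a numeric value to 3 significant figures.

⟨x²⟩ = ∫ x²·|φ|² dx (integrals over the domain).
With sin²θ = (1 − cos2θ)/2 on 0 ≤ x ≤ d: ∫sin²(nπx/d) dx = d/2, ∫x·sin²(nπx/d) dx = d²/4, ∫x²·sin²(nπx/d) dx = d³·(1/6 − 1/(4n²π²)); higher powers xᵏ the same way, integrating xᵏ·cos(2nπx/d) by parts.
⟨x²⟩ = 13.109.

13.1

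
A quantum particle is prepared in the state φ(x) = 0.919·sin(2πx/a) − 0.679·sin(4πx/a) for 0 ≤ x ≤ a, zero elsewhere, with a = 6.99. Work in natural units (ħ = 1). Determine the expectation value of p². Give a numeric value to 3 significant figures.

p² φ = −ħ² d²φ/dx²; ⟨p²⟩ = −ħ² ∫ φ*·φ'' dx / ∫|φ|² dx.
d²/dx² sin(jπx/a) = −(jπ/a)²·sin(jπx/a); on 0 ≤ x ≤ a, ∫sin²(jπx/a) dx = a/2 and ∫sin(jπx/a)·sin(lπx/a) dx = 0 for j ≠ l, so only diagonal terms survive in ∫|φ|² and ∫φ·φ″; ∫φ·φ′ dx = [φ²/2] between the walls = 0.
State is unnormalized: ∫|φ|² dx = 4.5631, and ∫φ*·(−ħ² φ'') dx = 7.5927, so ⟨p²⟩ = 7.5927 / 4.5631.
⟨p²⟩ = 1.6640.

1.66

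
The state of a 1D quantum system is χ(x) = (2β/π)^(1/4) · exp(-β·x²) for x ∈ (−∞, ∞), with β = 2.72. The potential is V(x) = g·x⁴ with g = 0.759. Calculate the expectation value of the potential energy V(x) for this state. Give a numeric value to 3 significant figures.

⟨V⟩ = ∫ V(x)·|χ|² dx.
Gaussian moments: ∫x^(2j)·e^(−2βx²) dx = (2j−1)!!/(4β)^j · √(π/(2β)), odd powers integrate to 0; here √(π/(2β)) = 0.75993.
⟨V⟩ = 0.019236.

0.0192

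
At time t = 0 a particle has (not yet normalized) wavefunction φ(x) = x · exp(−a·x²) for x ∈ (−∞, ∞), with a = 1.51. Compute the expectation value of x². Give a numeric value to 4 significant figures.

0.4967

⟨x²⟩ = ∫ x²·|φ|² dx / ∫|φ|² dx (integrals over the domain).
Expand each integrand as polynomial × e^(−2ax²) and use ∫x^(2j)·e^(−2ax²) dx = (2j−1)!!/(4a)^j · √(π/(2a)), odd powers → 0; here √(π/(2a)) = 1.0199.
State is unnormalized: ∫|φ|² dx = 0.16886, and ∫φ*·x²·φ dx = 0.083872, so ⟨x²⟩ = 0.083872 / 0.16886.
⟨x²⟩ = 0.49669.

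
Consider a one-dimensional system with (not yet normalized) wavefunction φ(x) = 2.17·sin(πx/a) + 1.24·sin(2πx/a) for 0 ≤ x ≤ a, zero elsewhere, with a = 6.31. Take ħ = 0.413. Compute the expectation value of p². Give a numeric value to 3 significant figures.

p² φ = −ħ² d²φ/dx²; ⟨p²⟩ = −ħ² ∫ φ*·φ'' dx / ∫|φ|² dx.
d²/dx² sin(jπx/a) = −(jπ/a)²·sin(jπx/a); on 0 ≤ x ≤ a, ∫sin²(jπx/a) dx = a/2 and ∫sin(jπx/a)·sin(lπx/a) dx = 0 for j ≠ l, so only diagonal terms survive in ∫|φ|² and ∫φ·φ″; ∫φ·φ′ dx = [φ²/2] between the walls = 0.
State is unnormalized: ∫|φ|² dx = 19.708, and ∫φ*·(−ħ² φ'') dx = 1.4486, so ⟨p²⟩ = 1.4486 / 19.708.
⟨p²⟩ = 0.073503.

0.0735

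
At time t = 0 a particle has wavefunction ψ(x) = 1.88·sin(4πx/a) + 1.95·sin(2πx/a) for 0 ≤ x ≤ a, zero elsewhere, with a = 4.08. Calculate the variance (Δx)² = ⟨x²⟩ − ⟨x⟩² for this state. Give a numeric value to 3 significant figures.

Compute ⟨x⟩ and ⟨x²⟩ separately, then (Δx)² = ⟨x²⟩ − ⟨x⟩².
On 0 ≤ x ≤ a (j ≠ l): ∫sin²(jπx/a) dx = a/2, ∫sin(jπx/a)·sin(lπx/a) dx = 0; diagonal moments ∫x·sin²(jπx/a) dx = a²/4, ∫x²·sin²(jπx/a) dx = a³·(1/6 − 1/(4j²π²)); cross terms ∫x·sin(jπx/a)·sin(lπx/a) dx = 0 for j + l even and −4jla²/(π²(j² − l²)²) for j + l odd, ∫x²·sin(jπx/a)·sin(lπx/a) dx = (−1)^(j+l)·4jla³/(π²(j² − l²)²); higher powers the same way via product-to-sum and parts.
Normalization: ∫|ψ|² dx = 14.967.
⟨x⟩ = 2.0400 and ⟨x²⟩ = 6.1633.
(Δx)² = 6.1633 − (2.0400)² = 2.0017.

2.00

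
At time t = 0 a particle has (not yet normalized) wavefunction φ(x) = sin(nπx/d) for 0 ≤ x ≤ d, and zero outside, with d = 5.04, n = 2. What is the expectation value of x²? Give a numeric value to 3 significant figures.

8.15

⟨x²⟩ = ∫ x²·|φ|² dx / ∫|φ|² dx (integrals over the domain).
With sin²θ = (1 − cos2θ)/2 on 0 ≤ x ≤ d: ∫sin²(nπx/d) dx = d/2, ∫x·sin²(nπx/d) dx = d²/4, ∫x²·sin²(nπx/d) dx = d³·(1/6 − 1/(4n²π²)); higher powers xᵏ the same way, integrating xᵏ·cos(2nπx/d) by parts.
State is unnormalized: ∫|φ|² dx = 2.5200, and ∫φ*·x²·φ dx = 20.527, so ⟨x²⟩ = 20.527 / 2.5200.
⟨x²⟩ = 8.1455.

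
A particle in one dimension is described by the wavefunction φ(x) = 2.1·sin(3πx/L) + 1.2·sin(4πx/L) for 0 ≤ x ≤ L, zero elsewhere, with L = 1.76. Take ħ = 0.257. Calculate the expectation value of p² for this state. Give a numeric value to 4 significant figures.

2.257

p² φ = −ħ² d²φ/dx²; ⟨p²⟩ = −ħ² ∫ φ*·φ'' dx / ∫|φ|² dx.
d²/dx² sin(jπx/L) = −(jπ/L)²·sin(jπx/L); on 0 ≤ x ≤ L, ∫sin²(jπx/L) dx = L/2 and ∫sin(jπx/L)·sin(lπx/L) dx = 0 for j ≠ l, so only diagonal terms survive in ∫|φ|² and ∫φ·φ″; ∫φ·φ′ dx = [φ²/2] between the walls = 0.
State is unnormalized: ∫|φ|² dx = 5.1480, and ∫φ*·(−ħ² φ'') dx = 11.617, so ⟨p²⟩ = 11.617 / 5.1480.
⟨p²⟩ = 2.2566.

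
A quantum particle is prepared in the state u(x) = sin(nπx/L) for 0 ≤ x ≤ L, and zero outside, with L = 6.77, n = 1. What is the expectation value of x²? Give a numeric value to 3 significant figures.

13.0

⟨x²⟩ = ∫ x²·|u|² dx / ∫|u|² dx (integrals over the domain).
With sin²θ = (1 − cos2θ)/2 on 0 ≤ x ≤ L: ∫sin²(nπx/L) dx = L/2, ∫x·sin²(nπx/L) dx = L²/4, ∫x²·sin²(nπx/L) dx = L³·(1/6 − 1/(4n²π²)); higher powers xᵏ the same way, integrating xᵏ·cos(2nπx/L) by parts.
State is unnormalized: ∫|u|² dx = 3.3850, and ∫u*·x²·u dx = 43.855, so ⟨x²⟩ = 43.855 / 3.3850.
⟨x²⟩ = 12.956.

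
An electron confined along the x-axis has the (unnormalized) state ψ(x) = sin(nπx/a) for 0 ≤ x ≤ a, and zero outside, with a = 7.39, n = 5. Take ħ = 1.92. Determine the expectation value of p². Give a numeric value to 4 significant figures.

16.66

p² ψ = −ħ² d²ψ/dx²; ⟨p²⟩ = −ħ² ∫ ψ*·ψ'' dx / ∫|ψ|² dx.
d/dx sin(nπx/a) = (nπ/a)·cos(nπx/a) and d²/dx² sin(nπx/a) = −(nπ/a)²·sin(nπx/a); on 0 ≤ x ≤ a, ∫sin²(nπx/a) dx = a/2 and ∫sin(nπx/a)·cos(nπx/a) dx = 0.
State is unnormalized: ∫|ψ|² dx = 3.6950, and ∫ψ*·(−ħ² ψ'') dx = 61.541, so ⟨p²⟩ = 61.541 / 3.6950.
⟨p²⟩ = 16.655.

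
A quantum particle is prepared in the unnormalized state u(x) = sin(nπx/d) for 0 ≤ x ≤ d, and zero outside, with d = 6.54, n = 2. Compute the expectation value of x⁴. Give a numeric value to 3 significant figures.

⟨x⁴⟩ = ∫ x⁴·|u|² dx / ∫|u|² dx (integrals over the domain).
With sin²θ = (1 − cos2θ)/2 on 0 ≤ x ≤ d: ∫sin²(nπx/d) dx = d/2, ∫x·sin²(nπx/d) dx = d²/4, ∫x²·sin²(nπx/d) dx = d³·(1/6 − 1/(4n²π²)); higher powers xᵏ the same way, integrating xᵏ·cos(2nπx/d) by parts.
State is unnormalized: ∫|u|² dx = 3.2700, and ∫u*·x⁴·u dx = 1050.7, so ⟨x⁴⟩ = 1050.7 / 3.2700.
⟨x⁴⟩ = 321.30.

321.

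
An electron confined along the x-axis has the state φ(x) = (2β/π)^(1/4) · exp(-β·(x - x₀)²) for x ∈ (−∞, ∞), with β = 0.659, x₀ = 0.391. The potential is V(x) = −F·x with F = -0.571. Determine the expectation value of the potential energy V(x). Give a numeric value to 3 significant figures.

0.223

⟨V⟩ = ∫ V(x)·|φ|² dx.
Gaussian moments (u = x − x₀): ∫u^(2j)·e^(−2βu²) du = (2j−1)!!/(4β)^j · √(π/(2β)), odd powers integrate to 0; here √(π/(2β)) = 1.5439.
⟨V⟩ = 0.22326.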